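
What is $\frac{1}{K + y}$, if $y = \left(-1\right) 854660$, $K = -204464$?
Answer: $- \frac{1}{1059124} \approx -9.4418 \cdot 10^{-7}$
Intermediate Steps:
$y = -854660$
$\frac{1}{K + y} = \frac{1}{-204464 - 854660} = \frac{1}{-1059124} = - \frac{1}{1059124}$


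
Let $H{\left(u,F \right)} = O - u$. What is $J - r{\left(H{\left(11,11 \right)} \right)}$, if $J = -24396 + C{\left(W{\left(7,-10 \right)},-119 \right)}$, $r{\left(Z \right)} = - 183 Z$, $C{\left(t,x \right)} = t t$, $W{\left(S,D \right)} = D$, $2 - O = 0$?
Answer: $-25943$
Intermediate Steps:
$O = 2$ ($O = 2 - 0 = 2 + 0 = 2$)
$C{\left(t,x \right)} = t^{2}$
$H{\left(u,F \right)} = 2 - u$
$J = -24296$ ($J = -24396 + \left(-10\right)^{2} = -24396 + 100 = -24296$)
$J - r{\left(H{\left(11,11 \right)} \right)} = -24296 - - 183 \left(2 - 11\right) = -24296 - \left(-183\right) \left(-9\right) = -24296 - 1647 = -25943$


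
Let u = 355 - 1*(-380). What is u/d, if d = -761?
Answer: -735/761 ≈ -0.96583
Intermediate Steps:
u = 735 (u = 355 + 380 = 735)
u/d = 735/(-761) = 735*(-1/761) = -735/761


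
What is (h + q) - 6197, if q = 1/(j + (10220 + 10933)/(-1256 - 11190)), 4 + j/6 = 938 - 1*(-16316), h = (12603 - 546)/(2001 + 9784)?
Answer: -94059440767646926/15180728096895 ≈ -6196.0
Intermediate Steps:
h = 12057/11785 ≈ 1.0231
j = 103500 (j = -24 + 6*(938 - 1*(-16316)) = -24 + 6*(938 + 16316) = -24 + 6*17254 = -24 + 103524 = 103500)
q = 12446/1288139847 (q = 1/(103500 + (10220 + 10933)/(-1256 - 11190)) = 1/(103500 + 21153/(-12446)) = 1/(103500 + 21153*(-1/12446)) = 1/(103500 - 21153/12446) = 1/(1288139847/12446) = 12446/1288139847 ≈ 9.6620e-6)
(h + q) - 6197 = (12057/11785 + 12446/1288139847) - 6197 = 15531248811389/15180728096895 - 6197 = -94059440767646926/15180728096895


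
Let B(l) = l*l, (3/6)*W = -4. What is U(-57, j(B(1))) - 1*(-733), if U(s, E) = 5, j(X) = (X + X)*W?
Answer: 738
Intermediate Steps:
W = -8 (W = 2*(-4) = -8)
B(l) = l²
j(X) = -16*X (j(X) = (X + X)*(-8) = (2*X)*(-8) = -16*X)
U(-57, j(B(1))) - 1*(-733) = 5 - 1*(-733) = 5 + 733 = 738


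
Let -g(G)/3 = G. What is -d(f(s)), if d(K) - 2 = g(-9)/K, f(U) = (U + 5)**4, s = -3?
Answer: -59/16 ≈ -3.6875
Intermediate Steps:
g(G) = -3*G
f(U) = (5 + U)**4
d(K) = 2 + 27/K (d(K) = 2 + (-3*(-9))/K = 2 + 27/K)
-d(f(s)) = -(2 + 27/((5 - 3)**4)) = -(2 + 27/(2**4)) = -(2 + 27/16) = -1*59/16 = -59/16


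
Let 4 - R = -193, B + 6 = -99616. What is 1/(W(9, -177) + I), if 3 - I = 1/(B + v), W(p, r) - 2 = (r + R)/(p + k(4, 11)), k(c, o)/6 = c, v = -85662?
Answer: 555852/3116143 ≈ 0.17838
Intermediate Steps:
B = -99622 (B = -6 - 99616 = -99622)
R = 197 (R = 4 - 1*(-193) = 4 + 193 = 197)
k(c, o) = 6*c
W(p, r) = 2 + (197 + r)/(24 + p) (W(p, r) = 2 + (r + 197)/(p + 6*4) = 2 + (197 + r)/(p + 24) = 2 + (197 + r)/(24 + p))
I = 555853/185284 (I = 3 - 1/(-99622 - 85662) = 3 - 1/(-185284) = 3 - 1*(-1/185284) = 3 + 1/185284 = 555853/185284 ≈ 3.0000)
1/(W(9, -177) + I) = 1/((245 - 177 + 2*9)/(24 + 9) + 555853/185284) = 1/((245 - 177 + 18)/33 + 555853/185284) = 1/((1/33)*86 + 555853/185284) = 1/(86/33 + 555853/185284) = 1/(3116143/555852) = 555852/3116143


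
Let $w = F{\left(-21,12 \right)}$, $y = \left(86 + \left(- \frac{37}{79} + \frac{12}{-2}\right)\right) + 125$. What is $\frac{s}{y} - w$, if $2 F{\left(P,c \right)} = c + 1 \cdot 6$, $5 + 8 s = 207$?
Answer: $- \frac{573709}{64632} \approx -8.8765$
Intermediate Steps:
$s = \frac{101}{4}$ ($s = - \frac{5}{8} + \frac{1}{8} \cdot 207 = - \frac{5}{8} + \frac{207}{8} = \frac{101}{4} \approx 25.25$)
$F{\left(P,c \right)} = 3 + \frac{c}{2}$ ($F{\left(P,c \right)} = \frac{c + 1 \cdot 6}{2} = \frac{c + 6}{2} = \frac{6 + c}{2} = 3 + \frac{c}{2}$)
$y = \frac{16158}{79}$ ($y = \left(86 + \left(\left(-37\right) \frac{1}{79} + 12 \left(- \frac{1}{2}\right)\right)\right) + 125 = \left(86 - \frac{511}{79}\right) + 125 = \frac{6283}{79} + 125 = \frac{16158}{79} \approx 204.53$)
$w = 9$ ($w = 3 + \frac{1}{2} \cdot 12 = 3 + 6 = 9$)
$\frac{s}{y} - w = \frac{101}{4 \cdot \frac{16158}{79}} - 9 = \frac{101}{4} \cdot \frac{79}{16158} - 9 = \frac{7979}{64632} - 9 = - \frac{573709}{64632}$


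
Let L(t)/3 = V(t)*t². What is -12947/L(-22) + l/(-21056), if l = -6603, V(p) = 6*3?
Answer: -103343/568512 ≈ -0.18178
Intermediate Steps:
V(p) = 18
L(t) = 54*t² (L(t) = 3*(18*t²) = 54*t²)
-12947/L(-22) + l/(-21056) = -12947/(54*(-22)²) - 6603/(-21056) = -12947/(54*484) - 6603*(-1/21056) = -12947/26136 + 6603/21056 = -12947*1/26136 + 6603/21056 = -107/216 + 6603/21056 = -103343/568512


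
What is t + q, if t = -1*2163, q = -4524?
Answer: -6687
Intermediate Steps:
t = -2163
t + q = -2163 - 4524 = -6687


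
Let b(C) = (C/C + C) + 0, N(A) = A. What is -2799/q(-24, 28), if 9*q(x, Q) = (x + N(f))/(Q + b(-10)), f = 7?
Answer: 478629/17 ≈ 28155.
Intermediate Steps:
b(C) = 1 + C (b(C) = (1 + C) + 0 = 1 + C)
q(x, Q) = (7 + x)/(9*(-9 + Q)) (q(x, Q) = ((x + 7)/(Q + (1 - 10)))/9 = ((7 + x)/(Q - 9))/9 = ((7 + x)/(-9 + Q))/9 = (7 + x)/(9*(-9 + Q)))
-2799/q(-24, 28) = -2799*9*(-9 + 28)/(7 - 24) = -2799/((1/9)*(-17)/19) = -2799/((1/9)*(1/19)*(-17)) = -2799/(-17/171) = -2799*(-171/17) = 478629/17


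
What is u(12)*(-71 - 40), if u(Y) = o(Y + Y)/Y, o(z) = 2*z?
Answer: -444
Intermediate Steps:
u(Y) = 4 (u(Y) = (2*(Y + Y))/Y = (2*(2*Y))/Y = (4*Y)/Y = 4)
u(12)*(-71 - 40) = 4*(-71 - 40) = 4*(-111) = -444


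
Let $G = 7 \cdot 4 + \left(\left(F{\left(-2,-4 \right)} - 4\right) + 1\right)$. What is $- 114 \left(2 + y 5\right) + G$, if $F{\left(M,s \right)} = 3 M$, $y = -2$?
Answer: $931$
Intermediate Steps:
$G = 19$ ($G = 7 \cdot 4 + \left(\left(3 \left(-2\right) - 4\right) + 1\right) = 28 + \left(\left(-6 - 4\right) + 1\right) = 28 + \left(-10 + 1\right) = 28 - 9 = 19$)
$- 114 \left(2 + y 5\right) + G = - 114 \left(2 - 10\right) + 19 = \left(-114\right) \left(-8\right) + 19 = 912 + 19 = 931$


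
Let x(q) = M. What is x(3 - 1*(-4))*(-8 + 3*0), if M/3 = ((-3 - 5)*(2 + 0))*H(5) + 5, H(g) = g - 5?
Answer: -120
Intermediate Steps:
H(g) = -5 + g
M = 15 (M = 3*(((-3 - 5)*(2 + 0))*(-5 + 5) + 5) = 3*(-8*2*0 + 5) = 3*(-16*0 + 5) = 3*(0 + 5) = 3*5 = 15)
x(q) = 15
x(3 - 1*(-4))*(-8 + 3*0) = 15*(-8 + 3*0) = 15*(-8 + 0) = 15*(-8) = -120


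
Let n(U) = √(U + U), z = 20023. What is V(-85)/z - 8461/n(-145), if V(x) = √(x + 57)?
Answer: I*(580*√7 + 169414603*√290)/5806670 ≈ 496.85*I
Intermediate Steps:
V(x) = √(57 + x)
n(U) = √2*√U (n(U) = √(2*U) = √2*√U)
V(-85)/z - 8461/n(-145) = √(57 - 85)/20023 - 8461*(-I*√290/290) = √(-28)*(1/20023) - 8461*(-I*√290/290) = (2*I*√7)*(1/20023) - 8461*(-I*√290/290) = 2*I*√7/20023 - (-8461)*I*√290/290 = 2*I*√7/20023 + 8461*I*√290/290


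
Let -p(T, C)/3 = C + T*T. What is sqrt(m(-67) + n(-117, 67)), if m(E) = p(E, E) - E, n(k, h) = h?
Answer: 14*I*sqrt(67) ≈ 114.59*I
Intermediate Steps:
p(T, C) = -3*C - 3*T**2 (p(T, C) = -3*(C + T*T) = -3*(C + T**2) = -3*C - 3*T**2)
m(E) = -4*E - 3*E**2 (m(E) = (-3*E - 3*E**2) - E = -4*E - 3*E**2)
sqrt(m(-67) + n(-117, 67)) = sqrt(-67*(-4 - 3*(-67)) + 67) = sqrt(-67*(-4 + 201) + 67) = sqrt(-67*197 + 67) = sqrt(-13199 + 67) = sqrt(-13132) = 14*I*sqrt(67)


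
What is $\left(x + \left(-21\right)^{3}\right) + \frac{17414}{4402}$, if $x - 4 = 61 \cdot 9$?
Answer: $- \frac{19157601}{2201} \approx -8704.0$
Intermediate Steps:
$x = 553$ ($x = 4 + 61 \cdot 9 = 4 + 549 = 553$)
$\left(x + \left(-21\right)^{3}\right) + \frac{17414}{4402} = \left(553 + \left(-21\right)^{3}\right) + \frac{17414}{4402} = \left(553 - 9261\right) + 17414 \cdot \frac{1}{4402} = -8708 + \frac{8707}{2201} = - \frac{19157601}{2201}$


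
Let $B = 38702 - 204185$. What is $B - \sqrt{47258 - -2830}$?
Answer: $-165483 - 2 \sqrt{12522} \approx -1.6571 \cdot 10^{5}$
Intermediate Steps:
$B = -165483$
$B - \sqrt{47258 - -2830} = -165483 - \sqrt{47258 - -2830} = -165483 - \sqrt{47258 + \left(-26600 + 29430\right)} = -165483 - \sqrt{47258 + 2830} = -165483 - \sqrt{50088} = -165483 - 2 \sqrt{12522}$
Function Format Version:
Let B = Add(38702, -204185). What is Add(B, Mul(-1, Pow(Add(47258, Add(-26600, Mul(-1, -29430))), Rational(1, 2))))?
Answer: Add(-165483, Mul(-2, Pow(12522, Rational(1, 2)))) ≈ -1.6571e+5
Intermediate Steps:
B = -165483
Add(B, Mul(-1, Pow(Add(47258, Add(-26600, Mul(-1, -29430))), Rational(1, 2)))) = Add(-165483, Mul(-1, Pow(Add(47258, Add(-26600, Mul(-1, -29430))), Rational(1, 2)))) = Add(-165483, Mul(-1, Pow(Add(47258, Add(-26600, 29430)), Rational(1, 2)))) = Add(-165483, Mul(-1, Pow(Add(47258, 2830), Rational(1, 2)))) = Add(-165483, Mul(-1, Pow(50088, Rational(1, 2)))) = Add(-165483, Mul(-1, Mul(2, Pow(12522, Rational(1, 2))))) = Add(-165483, Mul(-2, Pow(12522, Rational(1, 2))))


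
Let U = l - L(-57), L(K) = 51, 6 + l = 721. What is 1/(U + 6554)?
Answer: 1/7218 ≈ 0.00013854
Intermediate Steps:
l = 715 (l = -6 + 721 = 715)
U = 664 (U = 715 - 1*51 = 715 - 51 = 664)
1/(U + 6554) = 1/(664 + 6554) = 1/7218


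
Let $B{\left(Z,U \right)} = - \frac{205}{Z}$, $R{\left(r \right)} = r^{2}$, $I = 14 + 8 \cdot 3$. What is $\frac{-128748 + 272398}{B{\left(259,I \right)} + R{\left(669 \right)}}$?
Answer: $\frac{18602675}{57959047} \approx 0.32096$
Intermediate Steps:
$I = 38$ ($I = 14 + 24 = 38$)
$\frac{-128748 + 272398}{B{\left(259,I \right)} + R{\left(669 \right)}} = \frac{-128748 + 272398}{- \frac{205}{259} + 669^{2}} = \frac{143650}{\left(-205\right) \frac{1}{259} + 447561} = \frac{143650}{- \frac{205}{259} + 447561} = \frac{143650}{\frac{115918094}{259}} = 143650 \cdot \frac{259}{115918094} = \frac{18602675}{57959047}$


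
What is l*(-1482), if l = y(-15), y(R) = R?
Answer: 22230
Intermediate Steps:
l = -15
l*(-1482) = -15*(-1482) = 22230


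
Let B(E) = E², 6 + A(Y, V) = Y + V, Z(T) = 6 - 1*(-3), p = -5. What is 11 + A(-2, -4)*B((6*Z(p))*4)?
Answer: -559861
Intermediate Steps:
Z(T) = 9 (Z(T) = 6 + 3 = 9)
A(Y, V) = -6 + V + Y (A(Y, V) = -6 + (Y + V) = -6 + (V + Y) = -6 + V + Y)
11 + A(-2, -4)*B((6*Z(p))*4) = 11 + (-6 - 4 - 2)*((6*9)*4)² = 11 - 12*(54*4)² = 11 - 12*216² = 11 - 12*46656 = 11 - 559872 = -559861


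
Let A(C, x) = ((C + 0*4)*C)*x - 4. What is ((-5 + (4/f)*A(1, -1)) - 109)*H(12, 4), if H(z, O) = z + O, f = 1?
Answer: -2144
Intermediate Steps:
H(z, O) = O + z
A(C, x) = -4 + x*C**2 (A(C, x) = ((C + 0)*C)*x - 4 = (C*C)*x - 4 = C**2*x - 4 = x*C**2 - 4 = -4 + x*C**2)
((-5 + (4/f)*A(1, -1)) - 109)*H(12, 4) = ((-5 + (4/1)*(-4 - 1*1**2)) - 109)*(4 + 12) = ((-5 + (4*1)*(-4 - 1*1)) - 109)*16 = ((-5 + 4*(-4 - 1)) - 109)*16 = ((-5 + 4*(-5)) - 109)*16 = ((-5 - 20) - 109)*16 = (-25 - 109)*16 = -134*16 = -2144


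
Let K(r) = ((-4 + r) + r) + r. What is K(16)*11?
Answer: 484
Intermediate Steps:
K(r) = -4 + 3*r (K(r) = (-4 + 2*r) + r = -4 + 3*r)
K(16)*11 = (-4 + 3*16)*11 = (-4 + 48)*11 = 44*11 = 484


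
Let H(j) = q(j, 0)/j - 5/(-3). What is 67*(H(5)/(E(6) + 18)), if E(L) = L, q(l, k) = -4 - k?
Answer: 871/360 ≈ 2.4194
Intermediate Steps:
H(j) = 5/3 - 4/j (H(j) = (-4 - 1*0)/j - 5/(-3) = (-4 + 0)/j - 5*(-⅓) = -4/j + 5/3 = 5/3 - 4/j)
67*(H(5)/(E(6) + 18)) = 67*((5/3 - 4/5)/(6 + 18)) = 67*((5/3 - 4*⅕)/24) = 67*((5/3 - ⅘)*(1/24)) = 67*((13/15)*(1/24)) = 67*(13/360) = 871/360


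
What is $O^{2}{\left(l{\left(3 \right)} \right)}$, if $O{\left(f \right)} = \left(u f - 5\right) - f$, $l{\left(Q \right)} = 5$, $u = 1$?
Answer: $25$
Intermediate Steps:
$O{\left(f \right)} = -5$ ($O{\left(f \right)} = \left(1 f - 5\right) - f = \left(f - 5\right) - f = \left(-5 + f\right) - f = -5$)
$O^{2}{\left(l{\left(3 \right)} \right)} = \left(-5\right)^{2} = 25$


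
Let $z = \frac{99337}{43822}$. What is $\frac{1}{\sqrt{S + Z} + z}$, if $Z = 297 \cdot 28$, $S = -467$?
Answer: $- \frac{4353146014}{15063098112147} + \frac{1920367684 \sqrt{7849}}{15063098112147} \approx 0.011006$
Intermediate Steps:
$Z = 8316$
$z = \frac{99337}{43822}$ ($z = 99337 \cdot \frac{1}{43822} = \frac{99337}{43822} \approx 2.2668$)
$\frac{1}{\sqrt{S + Z} + z} = \frac{1}{\sqrt{-467 + 8316} + \frac{99337}{43822}} = \frac{1}{\sqrt{7849} + \frac{99337}{43822}} = \frac{1}{\frac{99337}{43822} + \sqrt{7849}}$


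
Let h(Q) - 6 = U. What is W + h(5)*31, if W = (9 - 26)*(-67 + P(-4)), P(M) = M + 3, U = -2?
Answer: 1280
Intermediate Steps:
P(M) = 3 + M
h(Q) = 4 (h(Q) = 6 - 2 = 4)
W = 1156 (W = (9 - 26)*(-67 + (3 - 4)) = -17*(-67 - 1) = -17*(-68) = 1156)
W + h(5)*31 = 1156 + 4*31 = 1156 + 124 = 1280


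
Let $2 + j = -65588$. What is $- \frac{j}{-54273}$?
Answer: $- \frac{65590}{54273} \approx -1.2085$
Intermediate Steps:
$j = -65590$ ($j = -2 - 65588 = -65590$)
$- \frac{j}{-54273} = - \frac{-65590}{-54273} = - \frac{\left(-65590\right) \left(-1\right)}{54273} = \left(-1\right) \frac{65590}{54273} = - \frac{65590}{54273}$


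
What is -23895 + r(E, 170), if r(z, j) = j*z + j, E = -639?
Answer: -132355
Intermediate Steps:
r(z, j) = j + j*z
-23895 + r(E, 170) = -23895 + 170*(1 - 639) = -23895 + 170*(-638) = -23895 - 108460 = -132355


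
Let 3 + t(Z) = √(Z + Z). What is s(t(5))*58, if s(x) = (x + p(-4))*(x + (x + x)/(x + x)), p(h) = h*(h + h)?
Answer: -2784 + 1566*√10 ≈ 2168.1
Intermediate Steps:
p(h) = 2*h² (p(h) = h*(2*h) = 2*h²)
t(Z) = -3 + √2*√Z (t(Z) = -3 + √(Z + Z) = -3 + √(2*Z) = -3 + √2*√Z)
s(x) = (1 + x)*(32 + x) (s(x) = (x + 2*(-4)²)*(x + (x + x)/(x + x)) = (x + 2*16)*(x + (2*x)/((2*x))) = (x + 32)*(x + (2*x)*(1/(2*x))) = (32 + x)*(x + 1) = (32 + x)*(1 + x) = (1 + x)*(32 + x))
s(t(5))*58 = (32 + (-3 + √2*√5)² + 33*(-3 + √2*√5))*58 = (32 + (-3 + √10)² + 33*(-3 + √10))*58 = (32 + (-3 + √10)² + (-99 + 33*√10))*58 = (-67 + (-3 + √10)² + 33*√10)*58 = -3886 + 58*(-3 + √10)² + 1914*√10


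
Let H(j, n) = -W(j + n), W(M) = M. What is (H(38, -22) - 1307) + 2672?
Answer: 1349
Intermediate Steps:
H(j, n) = -j - n (H(j, n) = -(j + n) = -j - n)
(H(38, -22) - 1307) + 2672 = ((-1*38 - 1*(-22)) - 1307) + 2672 = ((-38 + 22) - 1307) + 2672 = (-16 - 1307) + 2672 = -1323 + 2672 = 1349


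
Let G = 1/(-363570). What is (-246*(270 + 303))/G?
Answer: 51248100060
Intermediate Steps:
G = -1/363570 ≈ -2.7505e-6
(-246*(270 + 303))/G = (-246*(270 + 303))/(-1/363570) = -246*573*(-363570) = -140958*(-363570) = 51248100060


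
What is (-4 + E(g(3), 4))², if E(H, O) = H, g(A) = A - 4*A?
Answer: 169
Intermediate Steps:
g(A) = -3*A (g(A) = A - 4*A = -3*A)
(-4 + E(g(3), 4))² = (-4 - 3*3)² = (-4 - 9)² = (-13)² = 169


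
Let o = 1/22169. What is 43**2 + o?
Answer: 40990482/22169 ≈ 1849.0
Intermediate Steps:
o = 1/22169 ≈ 4.5108e-5
43**2 + o = 43**2 + 1/22169 = 1849 + 1/22169 = 40990482/22169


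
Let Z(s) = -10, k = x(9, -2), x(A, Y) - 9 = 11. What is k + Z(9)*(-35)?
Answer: 370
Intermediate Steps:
x(A, Y) = 20 (x(A, Y) = 9 + 11 = 20)
k = 20
k + Z(9)*(-35) = 20 - 10*(-35) = 20 + 350 = 370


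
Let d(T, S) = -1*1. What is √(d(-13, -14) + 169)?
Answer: 2*√42 ≈ 12.961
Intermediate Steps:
d(T, S) = -1
√(d(-13, -14) + 169) = √(-1 + 169) = √168 = 2*√42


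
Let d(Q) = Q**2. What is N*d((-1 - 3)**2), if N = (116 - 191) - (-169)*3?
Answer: 110592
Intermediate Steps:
N = 432 (N = -75 - 1*(-507) = -75 + 507 = 432)
N*d((-1 - 3)**2) = 432*((-1 - 3)**2)**2 = 432*((-4)**2)**2 = 432*16**2 = 432*256 = 110592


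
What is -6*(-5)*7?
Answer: 210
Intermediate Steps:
-6*(-5)*7 = 30*7 = 210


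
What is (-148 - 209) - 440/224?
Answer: -10051/28 ≈ -358.96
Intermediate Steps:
(-148 - 209) - 440/224 = -357 - 440/224 = -357 - 1*55/28 = -357 - 55/28 = -10051/28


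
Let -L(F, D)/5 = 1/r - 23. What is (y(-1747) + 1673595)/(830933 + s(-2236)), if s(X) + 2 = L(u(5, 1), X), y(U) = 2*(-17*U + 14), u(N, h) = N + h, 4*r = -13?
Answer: 22529273/10803618 ≈ 2.0853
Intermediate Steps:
r = -13/4 (r = (¼)*(-13) = -13/4 ≈ -3.2500)
L(F, D) = 1515/13 (L(F, D) = -5*(1/(-13/4) - 23) = -5*(-4/13 - 23) = -5*(-303/13) = 1515/13)
y(U) = 28 - 34*U (y(U) = 2*(14 - 17*U) = 28 - 34*U)
s(X) = 1489/13 (s(X) = -2 + 1515/13 = 1489/13)
(y(-1747) + 1673595)/(830933 + s(-2236)) = ((28 - 34*(-1747)) + 1673595)/(830933 + 1489/13) = ((28 + 59398) + 1673595)/(10803618/13) = (59426 + 1673595)*(13/10803618) = 1733021*(13/10803618) = 22529273/10803618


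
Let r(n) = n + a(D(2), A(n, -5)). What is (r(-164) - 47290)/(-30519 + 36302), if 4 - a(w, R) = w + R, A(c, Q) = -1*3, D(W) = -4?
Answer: -47443/5783 ≈ -8.2039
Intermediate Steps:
A(c, Q) = -3
a(w, R) = 4 - R - w (a(w, R) = 4 - (w + R) = 4 - (R + w) = 4 + (-R - w) = 4 - R - w)
r(n) = 11 + n (r(n) = n + (4 - 1*(-3) - 1*(-4)) = n + (4 + 3 + 4) = n + 11 = 11 + n)
(r(-164) - 47290)/(-30519 + 36302) = ((11 - 164) - 47290)/(-30519 + 36302) = (-153 - 47290)/5783 = -47443*1/5783 = -47443/5783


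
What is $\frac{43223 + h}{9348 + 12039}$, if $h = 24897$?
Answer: $\frac{68120}{21387} \approx 3.1851$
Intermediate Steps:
$\frac{43223 + h}{9348 + 12039} = \frac{43223 + 24897}{9348 + 12039} = \frac{68120}{21387}$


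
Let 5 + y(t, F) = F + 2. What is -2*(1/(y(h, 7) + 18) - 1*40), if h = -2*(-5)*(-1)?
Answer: 879/11 ≈ 79.909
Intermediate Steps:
h = -10 (h = 10*(-1) = -10)
y(t, F) = -3 + F (y(t, F) = -5 + (F + 2) = -5 + (2 + F) = -3 + F)
-2*(1/(y(h, 7) + 18) - 1*40) = -2*(1/((-3 + 7) + 18) - 1*40) = -2*(1/(4 + 18) - 40) = -2*(1/22 - 40) = -2*(-879/22) = 879/11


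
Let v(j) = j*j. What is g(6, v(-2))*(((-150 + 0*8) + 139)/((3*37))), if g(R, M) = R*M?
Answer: -88/37 ≈ -2.3784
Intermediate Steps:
v(j) = j²
g(R, M) = M*R
g(6, v(-2))*(((-150 + 0*8) + 139)/((3*37))) = ((-2)²*6)*(((-150 + 0*8) + 139)/((3*37))) = (4*6)*(((-150 + 0) + 139)/111) = 24*((-150 + 139)*(1/111)) = 24*(-11*1/111) = 24*(-11/111) = -88/37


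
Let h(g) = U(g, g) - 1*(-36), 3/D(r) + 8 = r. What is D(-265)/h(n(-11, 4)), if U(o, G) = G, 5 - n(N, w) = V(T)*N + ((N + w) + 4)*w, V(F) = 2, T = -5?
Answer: -1/6825 ≈ -0.00014652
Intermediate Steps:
D(r) = 3/(-8 + r)
n(N, w) = 5 - 2*N - w*(4 + N + w) (n(N, w) = 5 - (2*N + ((N + w) + 4)*w) = 5 - (2*N + (4 + N + w)*w) = 5 - (2*N + w*(4 + N + w)) = 5 + (-2*N - w*(4 + N + w)) = 5 - 2*N - w*(4 + N + w))
h(g) = 36 + g (h(g) = g - 1*(-36) = g + 36 = 36 + g)
D(-265)/h(n(-11, 4)) = (3/(-8 - 265))/(36 + (5 - 1*4**2 - 4*4 - 2*(-11) - 1*(-11)*4)) = (3/(-273))/(36 + (5 - 1*16 - 16 + 22 + 44)) = (3*(-1/273))/(36 + (5 - 16 - 16 + 22 + 44)) = -1/(91*(36 + 39)) = -1/91/75 = -1/91*1/75 = -1/6825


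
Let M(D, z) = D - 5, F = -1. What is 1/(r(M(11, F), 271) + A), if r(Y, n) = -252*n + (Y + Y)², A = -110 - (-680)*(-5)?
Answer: -1/71658 ≈ -1.3955e-5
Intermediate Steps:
A = -3510 (A = -110 - 68*50 = -110 - 3400 = -3510)
M(D, z) = -5 + D
r(Y, n) = -252*n + 4*Y² (r(Y, n) = -252*n + (2*Y)² = -252*n + 4*Y²)
1/(r(M(11, F), 271) + A) = 1/((-252*271 + 4*(-5 + 11)²) - 3510) = 1/((-68292 + 4*6²) - 3510) = 1/((-68292 + 4*36) - 3510) = 1/((-68292 + 144) - 3510) = 1/(-68148 - 3510) = 1/(-71658) = -1/71658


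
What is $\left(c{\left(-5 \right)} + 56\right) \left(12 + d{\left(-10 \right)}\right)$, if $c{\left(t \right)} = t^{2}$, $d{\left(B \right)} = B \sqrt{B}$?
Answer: $972 - 810 i \sqrt{10} \approx 972.0 - 2561.4 i$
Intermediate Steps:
$d{\left(B \right)} = B^{\frac{3}{2}}$
$\left(c{\left(-5 \right)} + 56\right) \left(12 + d{\left(-10 \right)}\right) = \left(\left(-5\right)^{2} + 56\right) \left(12 + \left(-10\right)^{\frac{3}{2}}\right) = \left(25 + 56\right) \left(12 - 10 i \sqrt{10}\right) = 81 \left(12 - 10 i \sqrt{10}\right) = 972 - 810 i \sqrt{10}$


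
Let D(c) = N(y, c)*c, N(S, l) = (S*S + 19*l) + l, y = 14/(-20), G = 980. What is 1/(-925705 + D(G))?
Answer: 5/91413876 ≈ 5.4696e-8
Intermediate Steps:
y = -7/10 (y = 14*(-1/20) = -7/10 ≈ -0.70000)
N(S, l) = S² + 20*l (N(S, l) = (S² + 19*l) + l = S² + 20*l)
D(c) = c*(49/100 + 20*c) (D(c) = ((-7/10)² + 20*c)*c = (49/100 + 20*c)*c = c*(49/100 + 20*c))
1/(-925705 + D(G)) = 1/(-925705 + (1/100)*980*(49 + 2000*980)) = 1/(-925705 + (1/100)*980*(49 + 1960000)) = 1/(-925705 + (1/100)*980*1960049) = 1/(-925705 + 96042401/5) = 1/(91413876/5) = 5/91413876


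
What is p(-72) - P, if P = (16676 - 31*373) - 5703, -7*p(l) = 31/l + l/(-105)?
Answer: 10406957/17640 ≈ 589.96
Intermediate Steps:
p(l) = -31/(7*l) + l/735 (p(l) = -(31/l + l/(-105))/7 = -(31/l + l*(-1/105))/7 = -(31/l - l/105)/7 = -31/(7*l) + l/735)
P = -590 (P = (16676 - 11563) - 5703 = 5113 - 5703 = -590)
p(-72) - P = (1/735)*(-3255 + (-72)²)/(-72) - 1*(-590) = (1/735)*(-1/72)*(-3255 + 5184) + 590 = (1/735)*(-1/72)*1929 + 590 = -643/17640 + 590 = 10406957/17640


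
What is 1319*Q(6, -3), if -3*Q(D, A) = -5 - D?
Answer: 14509/3 ≈ 4836.3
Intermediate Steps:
Q(D, A) = 5/3 + D/3 (Q(D, A) = -(-5 - D)/3 = 5/3 + D/3)
1319*Q(6, -3) = 1319*(5/3 + (⅓)*6) = 1319*(5/3 + 2) = 1319*(11/3) = 14509/3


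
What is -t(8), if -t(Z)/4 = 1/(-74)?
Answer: -2/37 ≈ -0.054054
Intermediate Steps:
t(Z) = 2/37 (t(Z) = -4/(-74) = -4*(-1/74) = 2/37)
-t(8) = -1*2/37 = -2/37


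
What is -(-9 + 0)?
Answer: 9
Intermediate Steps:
-(-9 + 0) = -(-9) = -1*(-9) = 9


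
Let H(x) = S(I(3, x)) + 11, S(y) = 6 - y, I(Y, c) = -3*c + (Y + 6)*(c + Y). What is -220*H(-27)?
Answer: -33440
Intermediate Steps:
I(Y, c) = -3*c + (6 + Y)*(Y + c)
H(x) = -10 - 6*x (H(x) = (6 - (3² + 3*x + 6*3 + 3*x)) + 11 = (6 - (9 + 3*x + 18 + 3*x)) + 11 = (6 - (27 + 6*x)) + 11 = (6 + (-27 - 6*x)) + 11 = (-21 - 6*x) + 11 = -10 - 6*x)
-220*H(-27) = -220*(-10 - 6*(-27)) = -220*(-10 + 162) = -220*152 = -33440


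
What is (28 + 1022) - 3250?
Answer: -2200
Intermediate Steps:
(28 + 1022) - 3250 = 1050 - 3250 = -2200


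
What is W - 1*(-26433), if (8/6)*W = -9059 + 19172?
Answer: 136071/4 ≈ 34018.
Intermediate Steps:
W = 30339/4 (W = 3*(-9059 + 19172)/4 = (¾)*10113 = 30339/4 ≈ 7584.8)
W - 1*(-26433) = 30339/4 - 1*(-26433) = 30339/4 + 26433 = 136071/4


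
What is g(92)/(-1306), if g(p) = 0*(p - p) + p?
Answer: -46/653 ≈ -0.070444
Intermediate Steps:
g(p) = p (g(p) = 0*0 + p = 0 + p = p)
g(92)/(-1306) = 92/(-1306) = 92*(-1/1306) = -46/653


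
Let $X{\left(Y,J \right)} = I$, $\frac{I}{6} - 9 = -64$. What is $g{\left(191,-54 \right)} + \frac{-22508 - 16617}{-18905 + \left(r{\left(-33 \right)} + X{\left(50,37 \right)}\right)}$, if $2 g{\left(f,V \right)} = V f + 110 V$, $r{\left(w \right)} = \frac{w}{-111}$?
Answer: $- \frac{5782408243}{711684} \approx -8125.0$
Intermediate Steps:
$I = -330$ ($I = 54 + 6 \left(-64\right) = 54 - 384 = -330$)
$X{\left(Y,J \right)} = -330$
$r{\left(w \right)} = - \frac{w}{111}$ ($r{\left(w \right)} = w \left(- \frac{1}{111}\right) = - \frac{w}{111}$)
$g{\left(f,V \right)} = 55 V + \frac{V f}{2}$ ($g{\left(f,V \right)} = \frac{V f + 110 V}{2} = \frac{110 V + V f}{2} = 55 V + \frac{V f}{2}$)
$g{\left(191,-54 \right)} + \frac{-22508 - 16617}{-18905 + \left(r{\left(-33 \right)} + X{\left(50,37 \right)}\right)} = \frac{1}{2} \left(-54\right) \left(110 + 191\right) + \frac{-22508 - 16617}{-18905 - \frac{12199}{37}} = \frac{1}{2} \left(-54\right) 301 - \frac{39125}{-18905 + \left(\frac{11}{37} - 330\right)} = -8127 - \frac{39125}{-18905 - \frac{12199}{37}} = -8127 - \frac{39125}{- \frac{711684}{37}} = -8127 - - \frac{1447625}{711684} = -8127 + \frac{1447625}{711684} = - \frac{5782408243}{711684}$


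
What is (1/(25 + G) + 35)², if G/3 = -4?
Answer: 207936/169 ≈ 1230.4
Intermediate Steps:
G = -12 (G = 3*(-4) = -12)
(1/(25 + G) + 35)² = (1/(25 - 12) + 35)² = (1/13 + 35)² = (456/13)² = 207936/169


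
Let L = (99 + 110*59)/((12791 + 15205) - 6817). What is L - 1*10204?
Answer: -216103927/21179 ≈ -10204.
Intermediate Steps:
L = 6589/21179 (L = (99 + 6490)/(27996 - 6817) = 6589/21179 ≈ 0.31111)
L - 1*10204 = 6589/21179 - 1*10204 = 6589/21179 - 10204 = -216103927/21179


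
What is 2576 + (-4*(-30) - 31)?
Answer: 2665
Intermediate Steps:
2576 + (-4*(-30) - 31) = 2576 + (120 - 31) = 2576 + 89 = 2665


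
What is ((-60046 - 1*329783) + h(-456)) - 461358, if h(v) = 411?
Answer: -850776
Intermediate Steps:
((-60046 - 1*329783) + h(-456)) - 461358 = ((-60046 - 1*329783) + 411) - 461358 = ((-60046 - 329783) + 411) - 461358 = (-389829 + 411) - 461358 = -389418 - 461358 = -850776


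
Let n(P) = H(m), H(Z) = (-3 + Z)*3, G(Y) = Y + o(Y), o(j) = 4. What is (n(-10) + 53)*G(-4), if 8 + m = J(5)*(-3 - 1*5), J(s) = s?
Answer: 0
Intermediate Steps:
G(Y) = 4 + Y (G(Y) = Y + 4 = 4 + Y)
m = -48 (m = -8 + 5*(-3 - 1*5) = -8 + 5*(-3 - 5) = -8 + 5*(-8) = -8 - 40 = -48)
H(Z) = -9 + 3*Z
n(P) = -153 (n(P) = -9 + 3*(-48) = -9 - 144 = -153)
(n(-10) + 53)*G(-4) = (-153 + 53)*(4 - 4) = -100*0 = 0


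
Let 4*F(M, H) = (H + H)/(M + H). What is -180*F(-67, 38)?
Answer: 3420/29 ≈ 117.93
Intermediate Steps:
F(M, H) = H/(2*(H + M)) (F(M, H) = ((H + H)/(M + H))/4 = ((2*H)/(H + M))/4 = (2*H/(H + M))/4 = H/(2*(H + M)))
-180*F(-67, 38) = -90*38/(38 - 67) = -90*38/(-29) = -90*38*(-1)/29 = -180*(-19/29) = 3420/29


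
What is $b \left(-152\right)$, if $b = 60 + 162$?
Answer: $-33744$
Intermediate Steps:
$b = 222$
$b \left(-152\right) = 222 \left(-152\right) = -33744$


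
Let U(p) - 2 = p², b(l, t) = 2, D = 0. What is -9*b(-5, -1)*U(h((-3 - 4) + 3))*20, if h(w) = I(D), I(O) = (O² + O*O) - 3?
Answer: -3960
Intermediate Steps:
I(O) = -3 + 2*O² (I(O) = (O² + O²) - 3 = 2*O² - 3 = -3 + 2*O²)
h(w) = -3 (h(w) = -3 + 2*0² = -3 + 2*0 = -3 + 0 = -3)
U(p) = 2 + p²
-9*b(-5, -1)*U(h((-3 - 4) + 3))*20 = -18*(2 + (-3)²)*20 = -18*(2 + 9)*20 = -18*11*20 = -9*22*20 = -198*20 = -3960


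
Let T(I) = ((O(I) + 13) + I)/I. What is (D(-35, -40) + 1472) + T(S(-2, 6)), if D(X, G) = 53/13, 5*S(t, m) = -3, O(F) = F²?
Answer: 283688/195 ≈ 1454.8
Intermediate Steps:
S(t, m) = -⅗ (S(t, m) = (⅕)*(-3) = -⅗)
D(X, G) = 53/13 (D(X, G) = 53*(1/13) = 53/13)
T(I) = (13 + I + I²)/I (T(I) = ((I² + 13) + I)/I = ((13 + I²) + I)/I = (13 + I + I²)/I)
(D(-35, -40) + 1472) + T(S(-2, 6)) = (53/13 + 1472) + (1 - ⅗ + 13/(-⅗)) = 19189/13 + (1 - ⅗ + 13*(-5/3)) = 19189/13 + (1 - ⅗ - 65/3) = 19189/13 - 319/15 = 283688/195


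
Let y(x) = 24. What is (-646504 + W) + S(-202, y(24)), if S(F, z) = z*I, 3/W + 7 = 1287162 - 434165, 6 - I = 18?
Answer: -183902369359/284330 ≈ -6.4679e+5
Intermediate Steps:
I = -12 (I = 6 - 1*18 = 6 - 18 = -12)
W = 1/284330 (W = 3/(-7 + (1287162 - 434165)) = 3/(-7 + 852997) = 3/852990 = 3*(1/852990) = 1/284330 ≈ 3.5170e-6)
S(F, z) = -12*z (S(F, z) = z*(-12) = -12*z)
(-646504 + W) + S(-202, y(24)) = (-646504 + 1/284330) - 12*24 = -183820482319/284330 - 288 = -183902369359/284330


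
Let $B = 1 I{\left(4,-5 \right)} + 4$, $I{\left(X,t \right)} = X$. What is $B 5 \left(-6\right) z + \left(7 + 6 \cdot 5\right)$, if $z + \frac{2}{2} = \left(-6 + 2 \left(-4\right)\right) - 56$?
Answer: $17077$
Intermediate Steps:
$B = 8$ ($B = 1 \cdot 4 + 4 = 4 + 4 = 8$)
$z = -71$ ($z = -1 + \left(\left(-6 + 2 \left(-4\right)\right) - 56\right) = -1 - 70 = -71$)
$B 5 \left(-6\right) z + \left(7 + 6 \cdot 5\right) = 8 \cdot 5 \left(-6\right) \left(-71\right) + \left(7 + 6 \cdot 5\right) = 40 \left(-6\right) \left(-71\right) + \left(7 + 30\right) = \left(-240\right) \left(-71\right) + 37 = 17040 + 37 = 17077$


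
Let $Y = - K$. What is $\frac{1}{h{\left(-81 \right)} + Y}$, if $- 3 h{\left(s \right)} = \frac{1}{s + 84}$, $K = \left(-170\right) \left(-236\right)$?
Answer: $- \frac{9}{361081} \approx -2.4925 \cdot 10^{-5}$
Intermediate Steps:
$K = 40120$
$h{\left(s \right)} = - \frac{1}{3 \left(84 + s\right)}$ ($h{\left(s \right)} = - \frac{1}{3 \left(s + 84\right)} = - \frac{1}{3 \left(84 + s\right)}$)
$Y = -40120$ ($Y = \left(-1\right) 40120 = -40120$)
$\frac{1}{h{\left(-81 \right)} + Y} = \frac{1}{- \frac{1}{252 + 3 \left(-81\right)} - 40120} = \frac{1}{- \frac{1}{252 - 243} - 40120} = \frac{1}{- \frac{1}{9} - 40120} = \frac{1}{- \frac{361081}{9}} = - \frac{9}{361081}$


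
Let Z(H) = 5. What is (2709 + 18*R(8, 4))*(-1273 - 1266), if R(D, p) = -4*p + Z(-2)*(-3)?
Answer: -5461389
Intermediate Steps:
R(D, p) = -15 - 4*p (R(D, p) = -4*p + 5*(-3) = -4*p - 15 = -15 - 4*p)
(2709 + 18*R(8, 4))*(-1273 - 1266) = (2709 + 18*(-15 - 4*4))*(-1273 - 1266) = (2709 + 18*(-15 - 16))*(-2539) = (2709 + 18*(-31))*(-2539) = (2709 - 558)*(-2539) = 2151*(-2539) = -5461389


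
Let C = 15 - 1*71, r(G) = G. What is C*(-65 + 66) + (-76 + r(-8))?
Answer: -140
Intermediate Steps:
C = -56 (C = 15 - 71 = -56)
C*(-65 + 66) + (-76 + r(-8)) = -56*(-65 + 66) + (-76 - 8) = -56*1 - 84 = -56 - 84 = -140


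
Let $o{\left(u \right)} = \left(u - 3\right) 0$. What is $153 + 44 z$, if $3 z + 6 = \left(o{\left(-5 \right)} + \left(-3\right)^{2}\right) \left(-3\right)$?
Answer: $-331$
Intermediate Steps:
$o{\left(u \right)} = 0$ ($o{\left(u \right)} = \left(-3 + u\right) 0 = 0$)
$z = -11$ ($z = -2 + \frac{\left(0 + \left(-3\right)^{2}\right) \left(-3\right)}{3} = -2 + \frac{\left(0 + 9\right) \left(-3\right)}{3} = -2 + \frac{9 \left(-3\right)}{3} = -2 + \frac{1}{3} \left(-27\right) = -2 - 9 = -11$)
$153 + 44 z = 153 + 44 \left(-11\right) = 153 - 484 = -331$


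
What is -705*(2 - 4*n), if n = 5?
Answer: 12690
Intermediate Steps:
-705*(2 - 4*n) = -705*(2 - 4*5) = -705*(2 - 20) = -705*(-18) = 12690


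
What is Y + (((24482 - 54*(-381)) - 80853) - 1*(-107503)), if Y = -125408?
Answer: -53702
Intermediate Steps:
Y + (((24482 - 54*(-381)) - 80853) - 1*(-107503)) = -125408 + (((24482 - 54*(-381)) - 80853) - 1*(-107503)) = -125408 + (((24482 + 20574) - 80853) + 107503) = -125408 + ((45056 - 80853) + 107503) = -125408 + (-35797 + 107503) = -125408 + 71706 = -53702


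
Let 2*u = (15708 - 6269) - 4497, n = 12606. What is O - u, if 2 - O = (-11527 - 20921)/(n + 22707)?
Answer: -29051783/11771 ≈ -2468.1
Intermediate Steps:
u = 2471 (u = ((15708 - 6269) - 4497)/2 = (9439 - 4497)/2 = (1/2)*4942 = 2471)
O = 34358/11771 (O = 2 - (-11527 - 20921)/(12606 + 22707) = 2 - (-32448)/35313 = 2 - 1*(-10816/11771) = 2 + 10816/11771 = 34358/11771 ≈ 2.9189)
O - u = 34358/11771 - 1*2471 = 34358/11771 - 2471 = -29051783/11771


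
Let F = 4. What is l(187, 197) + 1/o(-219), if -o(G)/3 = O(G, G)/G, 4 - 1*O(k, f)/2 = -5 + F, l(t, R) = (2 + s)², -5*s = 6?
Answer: 397/50 ≈ 7.9400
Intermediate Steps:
s = -6/5 (s = -⅕*6 = -6/5 ≈ -1.2000)
l(t, R) = 16/25 (l(t, R) = (2 - 6/5)² = (⅘)² = 16/25)
O(k, f) = 10 (O(k, f) = 8 - 2*(-5 + 4) = 8 - 2*(-1) = 8 + 2 = 10)
o(G) = -30/G
l(187, 197) + 1/o(-219) = 16/25 + 1/(-30/(-219)) = 16/25 + 1/(-30*(-1/219)) = 16/25 + 1/(10/73) = 16/25 + 73/10 = 397/50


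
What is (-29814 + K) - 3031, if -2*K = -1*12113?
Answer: -53577/2 ≈ -26789.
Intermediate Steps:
K = 12113/2 (K = -(-1)*12113/2 = -1/2*(-12113) = 12113/2 ≈ 6056.5)
(-29814 + K) - 3031 = (-29814 + 12113/2) - 3031 = -47515/2 - 3031 = -53577/2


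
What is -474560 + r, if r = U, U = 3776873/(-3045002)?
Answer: -1445039925993/3045002 ≈ -4.7456e+5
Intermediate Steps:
U = -3776873/3045002 (U = 3776873*(-1/3045002) = -3776873/3045002 ≈ -1.2404)
r = -3776873/3045002 ≈ -1.2404
-474560 + r = -474560 - 3776873/3045002 = -1445039925993/3045002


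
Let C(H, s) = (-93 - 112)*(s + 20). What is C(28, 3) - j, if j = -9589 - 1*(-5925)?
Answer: -1051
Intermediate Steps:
C(H, s) = -4100 - 205*s (C(H, s) = -205*(20 + s) = -4100 - 205*s)
j = -3664 (j = -9589 + 5925 = -3664)
C(28, 3) - j = (-4100 - 205*3) - 1*(-3664) = (-4100 - 615) + 3664 = -4715 + 3664 = -1051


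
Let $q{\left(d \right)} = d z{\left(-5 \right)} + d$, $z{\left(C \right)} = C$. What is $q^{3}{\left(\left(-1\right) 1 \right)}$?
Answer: $64$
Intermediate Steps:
$q{\left(d \right)} = - 4 d$ ($q{\left(d \right)} = d \left(-5\right) + d = - 5 d + d = - 4 d$)
$q^{3}{\left(\left(-1\right) 1 \right)} = \left(- 4 \left(\left(-1\right) 1\right)\right)^{3} = \left(\left(-4\right) \left(-1\right)\right)^{3} = 4^{3} = 64$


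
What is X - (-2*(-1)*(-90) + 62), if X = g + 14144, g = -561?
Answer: 13701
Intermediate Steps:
X = 13583 (X = -561 + 14144 = 13583)
X - (-2*(-1)*(-90) + 62) = 13583 - (-2*(-1)*(-90) + 62) = 13583 - (2*(-90) + 62) = 13583 - (-180 + 62) = 13583 - 1*(-118) = 13583 + 118 = 13701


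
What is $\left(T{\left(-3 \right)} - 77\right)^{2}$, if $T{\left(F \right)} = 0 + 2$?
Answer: $5625$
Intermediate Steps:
$T{\left(F \right)} = 2$
$\left(T{\left(-3 \right)} - 77\right)^{2} = \left(2 - 77\right)^{2} = \left(-75\right)^{2} = 5625$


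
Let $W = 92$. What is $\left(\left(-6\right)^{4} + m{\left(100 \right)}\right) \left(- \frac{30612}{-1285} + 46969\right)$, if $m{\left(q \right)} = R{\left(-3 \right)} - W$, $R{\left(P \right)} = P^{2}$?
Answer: $\frac{73247947501}{1285} \approx 5.7002 \cdot 10^{7}$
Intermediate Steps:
$m{\left(q \right)} = -83$ ($m{\left(q \right)} = \left(-3\right)^{2} - 92 = 9 - 92 = -83$)
$\left(\left(-6\right)^{4} + m{\left(100 \right)}\right) \left(- \frac{30612}{-1285} + 46969\right) = \left(\left(-6\right)^{4} - 83\right) \left(- \frac{30612}{-1285} + 46969\right) = \left(1296 - 83\right) \left(\left(-30612\right) \left(- \frac{1}{1285}\right) + 46969\right) = 1213 \left(\frac{30612}{1285} + 46969\right) = 1213 \cdot \frac{60385777}{1285} = \frac{73247947501}{1285}$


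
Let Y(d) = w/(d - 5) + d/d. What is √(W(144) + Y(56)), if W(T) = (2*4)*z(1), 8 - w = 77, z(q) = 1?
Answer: √2210/17 ≈ 2.7653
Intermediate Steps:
w = -69 (w = 8 - 1*77 = 8 - 77 = -69)
Y(d) = 1 - 69/(-5 + d) (Y(d) = -69/(d - 5) + d/d = -69/(-5 + d) + 1 = 1 - 69/(-5 + d))
W(T) = 8 (W(T) = (2*4)*1 = 8*1 = 8)
√(W(144) + Y(56)) = √(8 + (-74 + 56)/(-5 + 56)) = √(8 - 18/51) = √(8 + (1/51)*(-18)) = √(8 - 6/17) = √(130/17) = √2210/17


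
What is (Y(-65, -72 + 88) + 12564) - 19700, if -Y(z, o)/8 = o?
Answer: -7264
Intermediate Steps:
Y(z, o) = -8*o
(Y(-65, -72 + 88) + 12564) - 19700 = (-8*(-72 + 88) + 12564) - 19700 = (-8*16 + 12564) - 19700 = (-128 + 12564) - 19700 = 12436 - 19700 = -7264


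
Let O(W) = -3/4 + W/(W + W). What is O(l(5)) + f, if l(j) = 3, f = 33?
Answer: 131/4 ≈ 32.750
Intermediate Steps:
O(W) = -1/4 (O(W) = -3*1/4 + W/((2*W)) = -3/4 + W*(1/(2*W)) = -3/4 + 1/2 = -1/4)
O(l(5)) + f = -1/4 + 33 = 131/4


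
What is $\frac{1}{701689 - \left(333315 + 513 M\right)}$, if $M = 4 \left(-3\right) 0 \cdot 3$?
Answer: $\frac{1}{368374} \approx 2.7146 \cdot 10^{-6}$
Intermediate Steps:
$M = 0$ ($M = \left(-12\right) 0 = 0$)
$\frac{1}{701689 - \left(333315 + 513 M\right)} = \frac{1}{701689 - 333315} = \frac{1}{368374}$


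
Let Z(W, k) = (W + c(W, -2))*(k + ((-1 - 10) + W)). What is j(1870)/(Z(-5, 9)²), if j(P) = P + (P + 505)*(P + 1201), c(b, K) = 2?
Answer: 7295495/441 ≈ 16543.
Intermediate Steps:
j(P) = P + (505 + P)*(1201 + P)
Z(W, k) = (2 + W)*(-11 + W + k) (Z(W, k) = (W + 2)*(k + ((-1 - 10) + W)) = (2 + W)*(k + (-11 + W)) = (2 + W)*(-11 + W + k))
j(1870)/(Z(-5, 9)²) = (606505 + 1870² + 1707*1870)/((-22 + (-5)² - 9*(-5) + 2*9 - 5*9)²) = (606505 + 3496900 + 3192090)/((-22 + 25 + 45 + 18 - 45)²) = 7295495/(21²) = 7295495/441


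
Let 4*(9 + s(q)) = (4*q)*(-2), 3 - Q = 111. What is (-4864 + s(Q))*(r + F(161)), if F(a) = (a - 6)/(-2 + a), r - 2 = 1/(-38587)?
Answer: -84997198244/6135333 ≈ -13854.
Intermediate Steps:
Q = -108 (Q = 3 - 1*111 = 3 - 111 = -108)
r = 77173/38587 (r = 2 + 1/(-38587) = 2 - 1/38587 = 77173/38587 ≈ 2.0000)
s(q) = -9 - 2*q (s(q) = -9 + ((4*q)*(-2))/4 = -9 + (-8*q)/4 = -9 - 2*q)
F(a) = (-6 + a)/(-2 + a)
(-4864 + s(Q))*(r + F(161)) = (-4864 + (-9 - 2*(-108)))*(77173/38587 + (-6 + 161)/(-2 + 161)) = (-4864 + (-9 + 216))*(77173/38587 + 155/159) = (-4864 + 207)*(77173/38587 + (1/159)*155) = -4657*(77173/38587 + 155/159) = -4657*18251492/6135333 = -84997198244/6135333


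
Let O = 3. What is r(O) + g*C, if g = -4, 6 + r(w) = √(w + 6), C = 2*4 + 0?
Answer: -35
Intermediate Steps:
C = 8 (C = 8 + 0 = 8)
r(w) = -6 + √(6 + w) (r(w) = -6 + √(w + 6) = -6 + √(6 + w))
r(O) + g*C = (-6 + √(6 + 3)) - 4*8 = (-6 + √9) - 32 = (-6 + 3) - 32 = -3 - 32 = -35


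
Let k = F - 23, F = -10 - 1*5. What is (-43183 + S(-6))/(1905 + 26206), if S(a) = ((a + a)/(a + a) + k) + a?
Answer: -43226/28111 ≈ -1.5377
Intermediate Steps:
F = -15 (F = -10 - 5 = -15)
k = -38 (k = -15 - 23 = -38)
S(a) = -37 + a (S(a) = ((a + a)/(a + a) - 38) + a = ((2*a)/((2*a)) - 38) + a = ((2*a)*(1/(2*a)) - 38) + a = (1 - 38) + a = -37 + a)
(-43183 + S(-6))/(1905 + 26206) = (-43183 + (-37 - 6))/(1905 + 26206) = (-43183 - 43)/28111 = -43226*1/28111 = -43226/28111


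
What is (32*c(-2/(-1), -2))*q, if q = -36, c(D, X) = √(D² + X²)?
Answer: -2304*√2 ≈ -3258.3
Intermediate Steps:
(32*c(-2/(-1), -2))*q = (32*√((-2/(-1))² + (-2)²))*(-36) = (32*√((-2*(-1))² + 4))*(-36) = (32*√(2² + 4))*(-36) = (32*√(4 + 4))*(-36) = (32*√8)*(-36) = (32*(2*√2))*(-36) = (64*√2)*(-36) = -2304*√2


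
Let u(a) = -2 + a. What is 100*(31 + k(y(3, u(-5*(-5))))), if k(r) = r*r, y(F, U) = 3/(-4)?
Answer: 12625/4 ≈ 3156.3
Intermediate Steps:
y(F, U) = -3/4 (y(F, U) = 3*(-1/4) = -3/4)
k(r) = r**2
100*(31 + k(y(3, u(-5*(-5))))) = 100*(31 + (-3/4)**2) = 100*(31 + 9/16) = 100*(505/16) = 12625/4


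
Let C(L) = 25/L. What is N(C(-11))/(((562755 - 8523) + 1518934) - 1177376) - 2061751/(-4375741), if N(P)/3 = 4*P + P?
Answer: 4062842861663/8623439066858 ≈ 0.47114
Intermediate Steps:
N(P) = 15*P (N(P) = 3*(4*P + P) = 3*(5*P) = 15*P)
N(C(-11))/(((562755 - 8523) + 1518934) - 1177376) - 2061751/(-4375741) = (15*(25/(-11)))/(((562755 - 8523) + 1518934) - 1177376) - 2061751/(-4375741) = (15*(25*(-1/11)))/((554232 + 1518934) - 1177376) - 2061751*(-1/4375741) = (15*(-25/11))/(2073166 - 1177376) + 2061751/4375741 = -375/11/895790 + 2061751/4375741 = -375/11*1/895790 + 2061751/4375741 = -75/1970738 + 2061751/4375741 = 4062842861663/8623439066858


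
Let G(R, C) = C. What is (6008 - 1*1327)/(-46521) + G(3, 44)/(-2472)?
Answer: -1134863/9583326 ≈ -0.11842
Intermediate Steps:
(6008 - 1*1327)/(-46521) + G(3, 44)/(-2472) = (6008 - 1*1327)/(-46521) + 44/(-2472) = (6008 - 1327)*(-1/46521) + 44*(-1/2472) = 4681*(-1/46521) - 11/618 = -4681/46521 - 11/618 = -1134863/9583326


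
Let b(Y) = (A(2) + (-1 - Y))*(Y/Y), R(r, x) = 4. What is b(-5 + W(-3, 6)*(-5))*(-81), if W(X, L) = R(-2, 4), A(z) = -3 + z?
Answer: -1863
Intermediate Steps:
W(X, L) = 4
b(Y) = -2 - Y (b(Y) = ((-3 + 2) + (-1 - Y))*(Y/Y) = (-1 + (-1 - Y))*1 = (-2 - Y)*1 = -2 - Y)
b(-5 + W(-3, 6)*(-5))*(-81) = (-2 - (-5 + 4*(-5)))*(-81) = (-2 - (-5 - 20))*(-81) = (-2 - 1*(-25))*(-81) = (-2 + 25)*(-81) = 23*(-81) = -1863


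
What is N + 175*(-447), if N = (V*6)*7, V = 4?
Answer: -78057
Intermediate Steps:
N = 168 (N = (4*6)*7 = 24*7 = 168)
N + 175*(-447) = 168 + 175*(-447) = 168 - 78225 = -78057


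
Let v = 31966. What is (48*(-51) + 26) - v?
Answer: -34388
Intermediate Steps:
(48*(-51) + 26) - v = (48*(-51) + 26) - 1*31966 = (-2448 + 26) - 31966 = -2422 - 31966 = -34388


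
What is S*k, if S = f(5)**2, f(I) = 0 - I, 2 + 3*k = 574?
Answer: 14300/3 ≈ 4766.7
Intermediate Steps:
k = 572/3 (k = -2/3 + (1/3)*574 = -2/3 + 574/3 = 572/3 ≈ 190.67)
f(I) = -I
S = 25 (S = (-1*5)**2 = (-5)**2 = 25)
S*k = 25*(572/3) = 14300/3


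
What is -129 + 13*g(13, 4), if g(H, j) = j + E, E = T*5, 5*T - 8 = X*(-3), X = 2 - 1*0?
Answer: -51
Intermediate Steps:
X = 2 (X = 2 + 0 = 2)
T = ⅖ (T = 8/5 + (2*(-3))/5 = 8/5 + (⅕)*(-6) = 8/5 - 6/5 = ⅖ ≈ 0.40000)
E = 2 (E = (⅖)*5 = 2)
g(H, j) = 2 + j (g(H, j) = j + 2 = 2 + j)
-129 + 13*g(13, 4) = -129 + 13*(2 + 4) = -129 + 13*6 = -129 + 78 = -51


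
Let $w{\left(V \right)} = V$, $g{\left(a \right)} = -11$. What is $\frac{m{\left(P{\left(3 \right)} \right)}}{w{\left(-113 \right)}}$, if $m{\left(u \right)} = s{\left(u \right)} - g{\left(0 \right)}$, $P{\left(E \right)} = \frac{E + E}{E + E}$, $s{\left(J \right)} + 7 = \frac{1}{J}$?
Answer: $- \frac{5}{113} \approx -0.044248$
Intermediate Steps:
$s{\left(J \right)} = -7 + \frac{1}{J}$
$P{\left(E \right)} = 1$ ($P{\left(E \right)} = \frac{2 E}{2 E} = 2 E \frac{1}{2 E} = 1$)
$m{\left(u \right)} = 4 + \frac{1}{u}$ ($m{\left(u \right)} = \left(-7 + \frac{1}{u}\right) - -11 = \left(-7 + \frac{1}{u}\right) + 11 = 4 + \frac{1}{u}$)
$\frac{m{\left(P{\left(3 \right)} \right)}}{w{\left(-113 \right)}} = \frac{4 + 1^{-1}}{-113} = \left(4 + 1\right) \left(- \frac{1}{113}\right) = 5 \left(- \frac{1}{113}\right) = - \frac{5}{113}$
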